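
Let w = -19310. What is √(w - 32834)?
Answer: 4*I*√3259 ≈ 228.35*I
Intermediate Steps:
√(w - 32834) = √(-19310 - 32834) = √(-52144) = 4*I*√3259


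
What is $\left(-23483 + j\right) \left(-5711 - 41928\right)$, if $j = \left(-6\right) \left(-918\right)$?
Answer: $856311025$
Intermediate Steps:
$j = 5508$
$\left(-23483 + j\right) \left(-5711 - 41928\right) = \left(-23483 + 5508\right) \left(-5711 - 41928\right) = \left(-17975\right) \left(-47639\right) = 856311025$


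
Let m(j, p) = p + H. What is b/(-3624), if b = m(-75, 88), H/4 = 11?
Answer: -11/302 ≈ -0.036424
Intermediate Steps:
H = 44 (H = 4*11 = 44)
m(j, p) = 44 + p (m(j, p) = p + 44 = 44 + p)
b = 132 (b = 44 + 88 = 132)
b/(-3624) = 132/(-3624) = 132*(-1/3624) = -11/302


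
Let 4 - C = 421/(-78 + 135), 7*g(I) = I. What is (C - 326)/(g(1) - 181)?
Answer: 131425/72162 ≈ 1.8212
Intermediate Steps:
g(I) = I/7
C = -193/57 (C = 4 - 421/(-78 + 135) = 4 - 421/57 = -193/57 ≈ -3.3860)
(C - 326)/(g(1) - 181) = (-193/57 - 326)/((1/7)*1 - 181) = -18775/(57*(1/7 - 181)) = -18775/(57*(-1266/7)) = -18775/57*(-7/1266) = 131425/72162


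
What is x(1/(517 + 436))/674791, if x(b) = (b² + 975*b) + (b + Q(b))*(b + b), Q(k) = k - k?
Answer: 929178/612851259319 ≈ 1.5162e-6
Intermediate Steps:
Q(k) = 0
x(b) = 3*b² + 975*b (x(b) = (b² + 975*b) + (b + 0)*(b + b) = (b² + 975*b) + b*(2*b) = (b² + 975*b) + 2*b² = 3*b² + 975*b)
x(1/(517 + 436))/674791 = (3*(325 + 1/(517 + 436))/(517 + 436))/674791 = (3*(325 + 1/953)/953)*(1/674791) = (3*(1/953)*(325 + 1/953))*(1/674791) = (3*(1/953)*(309726/953))*(1/674791) = (929178/908209)*(1/674791) = 929178/612851259319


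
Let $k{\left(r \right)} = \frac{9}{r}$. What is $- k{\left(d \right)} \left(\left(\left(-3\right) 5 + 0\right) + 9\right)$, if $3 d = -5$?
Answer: $- \frac{162}{5} \approx -32.4$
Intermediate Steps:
$d = - \frac{5}{3}$ ($d = \frac{1}{3} \left(-5\right) = - \frac{5}{3} \approx -1.6667$)
$- k{\left(d \right)} \left(\left(\left(-3\right) 5 + 0\right) + 9\right) = - \frac{9}{- \frac{5}{3}} \left(\left(\left(-3\right) 5 + 0\right) + 9\right) = - 9 \left(- \frac{3}{5}\right) \left(\left(-15 + 0\right) + 9\right) = - \frac{\left(-27\right) \left(-15 + 9\right)}{5} = - \frac{\left(-27\right) \left(-6\right)}{5} = \left(-1\right) \frac{162}{5} = - \frac{162}{5}$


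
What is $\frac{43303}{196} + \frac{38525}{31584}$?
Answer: $\frac{49115459}{221088} \approx 222.15$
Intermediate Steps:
$\frac{43303}{196} + \frac{38525}{31584} = \frac{49115459}{221088}$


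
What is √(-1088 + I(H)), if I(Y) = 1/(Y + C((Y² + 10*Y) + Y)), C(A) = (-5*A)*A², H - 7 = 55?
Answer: I*√233806295917201345205280730/463568217818 ≈ 32.985*I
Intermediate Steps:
H = 62 (H = 7 + 55 = 62)
C(A) = -5*A³
I(Y) = 1/(Y - 5*(Y² + 11*Y)³) (I(Y) = 1/(Y - 5*((Y² + 10*Y) + Y)³) = 1/(Y - 5*(Y² + 11*Y)³))
√(-1088 + I(H)) = √(-1088 - 1/(-1*62 + 5*62³*(11 + 62)³)) = √(-1088 - 1/(-62 + 5*238328*73³)) = √(-1088 - 1/(-62 + 5*238328*389017)) = √(-1088 - 1/(-62 + 463568217880)) = √(-1088 - 1/463568217818) = √(-504362220985985/463568217818) = I*√233806295917201345205280730/463568217818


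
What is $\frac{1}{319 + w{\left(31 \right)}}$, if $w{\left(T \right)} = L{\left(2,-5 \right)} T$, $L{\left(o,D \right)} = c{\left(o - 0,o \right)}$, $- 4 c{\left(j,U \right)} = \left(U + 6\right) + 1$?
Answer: $\frac{4}{997} \approx 0.004012$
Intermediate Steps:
$c{\left(j,U \right)} = - \frac{7}{4} - \frac{U}{4}$ ($c{\left(j,U \right)} = - \frac{\left(U + 6\right) + 1}{4} = - \frac{\left(6 + U\right) + 1}{4} = - \frac{7 + U}{4} = - \frac{7}{4} - \frac{U}{4}$)
$L{\left(o,D \right)} = - \frac{7}{4} - \frac{o}{4}$
$w{\left(T \right)} = - \frac{9 T}{4}$ ($w{\left(T \right)} = \left(- \frac{7}{4} - \frac{1}{2}\right) T = - \frac{9 T}{4}$)
$\frac{1}{319 + w{\left(31 \right)}} = \frac{1}{319 - \frac{279}{4}} = \frac{1}{\frac{997}{4}} = \frac{4}{997}$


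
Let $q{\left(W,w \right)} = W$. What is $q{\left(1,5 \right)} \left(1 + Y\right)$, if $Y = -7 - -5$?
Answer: $-1$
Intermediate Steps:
$Y = -2$ ($Y = -7 + 5 = -2$)
$q{\left(1,5 \right)} \left(1 + Y\right) = 1 \left(1 - 2\right) = 1 \left(-1\right) = -1$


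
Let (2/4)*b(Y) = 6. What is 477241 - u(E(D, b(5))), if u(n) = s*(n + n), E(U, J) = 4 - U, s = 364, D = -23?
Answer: 457585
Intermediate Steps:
b(Y) = 12 (b(Y) = 2*6 = 12)
u(n) = 728*n (u(n) = 364*(n + n) = 364*(2*n) = 728*n)
477241 - u(E(D, b(5))) = 477241 - 728*(4 - 1*(-23)) = 477241 - 728*(4 + 23) = 477241 - 728*27 = 477241 - 1*19656 = 477241 - 19656 = 457585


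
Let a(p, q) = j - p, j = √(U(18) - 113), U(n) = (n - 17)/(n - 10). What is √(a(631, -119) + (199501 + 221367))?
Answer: √(1680948 + I*√1806)/2 ≈ 648.26 + 0.0081945*I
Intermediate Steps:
U(n) = (-17 + n)/(-10 + n)
j = I*√1806/4 (j = √((-17 + 18)/(-10 + 18) - 113) = √(1/8 - 113) = √((⅛)*1 - 113) = √(⅛ - 113) = √(-903/8) = I*√1806/4 ≈ 10.624*I)
a(p, q) = -p + I*√1806/4 (a(p, q) = I*√1806/4 - p = -p + I*√1806/4)
√(a(631, -119) + (199501 + 221367)) = √((-1*631 + I*√1806/4) + (199501 + 221367)) = √((-631 + I*√1806/4) + 420868) = √(420237 + I*√1806/4)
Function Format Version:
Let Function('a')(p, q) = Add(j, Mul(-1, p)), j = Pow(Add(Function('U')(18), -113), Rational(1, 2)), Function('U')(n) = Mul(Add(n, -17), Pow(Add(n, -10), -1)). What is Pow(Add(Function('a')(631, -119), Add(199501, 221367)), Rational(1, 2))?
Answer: Mul(Rational(1, 2), Pow(Add(1680948, Mul(I, Pow(1806, Rational(1, 2)))), Rational(1, 2))) ≈ Add(648.26, Mul(0.0081945, I))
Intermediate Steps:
Function('U')(n) = Mul(Pow(Add(-10, n), -1), Add(-17, n)) (Function('U')(n) = Mul(Add(-17, n), Pow(Add(-10, n), -1)) = Mul(Pow(Add(-10, n), -1), Add(-17, n)))
j = Mul(Rational(1, 4), I, Pow(1806, Rational(1, 2))) (j = Pow(Add(Mul(Pow(Add(-10, 18), -1), Add(-17, 18)), -113), Rational(1, 2)) = Pow(Add(Mul(Pow(8, -1), 1), -113), Rational(1, 2)) = Pow(Add(Mul(Rational(1, 8), 1), -113), Rational(1, 2)) = Pow(Add(Rational(1, 8), -113), Rational(1, 2)) = Pow(Rational(-903, 8), Rational(1, 2)) = Mul(Rational(1, 4), I, Pow(1806, Rational(1, 2))) ≈ Mul(10.624, I))
Function('a')(p, q) = Add(Mul(-1, p), Mul(Rational(1, 4), I, Pow(1806, Rational(1, 2)))) (Function('a')(p, q) = Add(Mul(Rational(1, 4), I, Pow(1806, Rational(1, 2))), Mul(-1, p)) = Add(Mul(-1, p), Mul(Rational(1, 4), I, Pow(1806, Rational(1, 2)))))
Pow(Add(Function('a')(631, -119), Add(199501, 221367)), Rational(1, 2)) = Pow(Add(Add(Mul(-1, 631), Mul(Rational(1, 4), I, Pow(1806, Rational(1, 2)))), Add(199501, 221367)), Rational(1, 2)) = Pow(Add(Add(-631, Mul(Rational(1, 4), I, Pow(1806, Rational(1, 2)))), 420868), Rational(1, 2)) = Pow(Add(420237, Mul(Rational(1, 4), I, Pow(1806, Rational(1, 2)))), Rational(1, 2))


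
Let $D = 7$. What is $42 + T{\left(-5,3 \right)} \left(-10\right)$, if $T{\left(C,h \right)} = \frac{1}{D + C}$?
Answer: $37$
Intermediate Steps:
$T{\left(C,h \right)} = \frac{1}{7 + C}$
$42 + T{\left(-5,3 \right)} \left(-10\right) = 42 + \frac{1}{7 - 5} \left(-10\right) = 42 + \frac{1}{2} \left(-10\right) = 42 - 5 = 37$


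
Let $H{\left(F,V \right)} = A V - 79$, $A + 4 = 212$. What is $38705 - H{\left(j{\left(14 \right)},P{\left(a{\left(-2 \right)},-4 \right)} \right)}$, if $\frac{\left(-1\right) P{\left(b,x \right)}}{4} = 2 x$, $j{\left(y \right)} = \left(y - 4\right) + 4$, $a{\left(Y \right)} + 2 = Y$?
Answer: $32128$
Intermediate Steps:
$a{\left(Y \right)} = -2 + Y$
$j{\left(y \right)} = y$ ($j{\left(y \right)} = \left(-4 + y\right) + 4 = y$)
$A = 208$ ($A = -4 + 212 = 208$)
$P{\left(b,x \right)} = - 8 x$ ($P{\left(b,x \right)} = - 4 \cdot 2 x = - 8 x$)
$H{\left(F,V \right)} = -79 + 208 V$ ($H{\left(F,V \right)} = 208 V - 79 = -79 + 208 V$)
$38705 - H{\left(j{\left(14 \right)},P{\left(a{\left(-2 \right)},-4 \right)} \right)} = 38705 - \left(-79 + 208 \left(\left(-8\right) \left(-4\right)\right)\right) = 38705 - \left(-79 + 208 \cdot 32\right) = 38705 - \left(-79 + 6656\right) = 38705 - 6577 = 32128$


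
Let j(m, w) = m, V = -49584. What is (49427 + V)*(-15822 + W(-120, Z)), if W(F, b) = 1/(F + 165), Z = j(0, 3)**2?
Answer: 111782273/45 ≈ 2.4841e+6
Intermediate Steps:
Z = 0 (Z = 0**2 = 0)
W(F, b) = 1/(165 + F)
(49427 + V)*(-15822 + W(-120, Z)) = (49427 - 49584)*(-15822 + 1/(165 - 120)) = -157*(-15822 + 1/45) = -157*(-711989/45) = 111782273/45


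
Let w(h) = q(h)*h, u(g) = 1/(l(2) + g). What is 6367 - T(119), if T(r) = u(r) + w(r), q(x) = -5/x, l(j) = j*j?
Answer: 783755/123 ≈ 6372.0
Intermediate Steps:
l(j) = j**2
u(g) = 1/(4 + g) (u(g) = 1/(2**2 + g) = 1/(4 + g))
w(h) = -5 (w(h) = (-5/h)*h = -5)
T(r) = -5 + 1/(4 + r) (T(r) = 1/(4 + r) - 5 = -5 + 1/(4 + r))
6367 - T(119) = 6367 - (-19 - 5*119)/(4 + 119) = 6367 - (-19 - 595)/123 = 6367 - (-614)/123 = 6367 - 1*(-614/123) = 6367 + 614/123 = 783755/123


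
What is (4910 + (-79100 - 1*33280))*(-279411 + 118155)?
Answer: 17330182320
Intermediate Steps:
(4910 + (-79100 - 1*33280))*(-279411 + 118155) = (4910 + (-79100 - 33280))*(-161256) = (4910 - 112380)*(-161256) = -107470*(-161256) = 17330182320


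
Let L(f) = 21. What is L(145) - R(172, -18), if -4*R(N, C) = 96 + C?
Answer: 81/2 ≈ 40.500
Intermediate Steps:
R(N, C) = -24 - C/4 (R(N, C) = -(96 + C)/4 = -24 - C/4)
L(145) - R(172, -18) = 21 - (-24 - ¼*(-18)) = 21 - (-24 + 9/2) = 21 - 1*(-39/2) = 21 + 39/2 = 81/2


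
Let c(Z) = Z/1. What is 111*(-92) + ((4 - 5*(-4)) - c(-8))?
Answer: -10180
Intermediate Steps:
c(Z) = Z (c(Z) = Z*1 = Z)
111*(-92) + ((4 - 5*(-4)) - c(-8)) = 111*(-92) + ((4 - 5*(-4)) - 1*(-8)) = -10212 + ((4 + 20) + 8) = -10212 + (24 + 8) = -10212 + 32 = -10180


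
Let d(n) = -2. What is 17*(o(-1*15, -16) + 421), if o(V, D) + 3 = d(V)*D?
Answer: 7650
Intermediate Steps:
o(V, D) = -3 - 2*D
17*(o(-1*15, -16) + 421) = 17*((-3 - 2*(-16)) + 421) = 17*((-3 + 32) + 421) = 17*(29 + 421) = 17*450 = 7650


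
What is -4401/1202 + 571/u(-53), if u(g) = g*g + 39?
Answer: -5923853/1711648 ≈ -3.4609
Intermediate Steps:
u(g) = 39 + g² (u(g) = g² + 39 = 39 + g²)
-4401/1202 + 571/u(-53) = -4401/1202 + 571/(39 + (-53)²) = -4401*1/1202 + 571/(39 + 2809) = -4401/1202 + 571/2848 = -5923853/1711648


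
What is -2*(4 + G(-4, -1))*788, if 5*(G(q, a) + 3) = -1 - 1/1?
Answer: -4728/5 ≈ -945.60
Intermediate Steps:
G(q, a) = -17/5 (G(q, a) = -3 + (-1 - 1/1)/5 = -3 + (-1 - 1*1)/5 = -3 + (-1 - 1)/5 = -3 + (⅕)*(-2) = -3 - ⅖ = -17/5)
-2*(4 + G(-4, -1))*788 = -2*(4 - 17/5)*788 = -2*⅗*788 = -6/5*788 = -4728/5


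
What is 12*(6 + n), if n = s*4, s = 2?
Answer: 168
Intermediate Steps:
n = 8 (n = 2*4 = 8)
12*(6 + n) = 12*(6 + 8) = 12*14 = 168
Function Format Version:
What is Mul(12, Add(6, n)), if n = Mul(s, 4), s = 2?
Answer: 168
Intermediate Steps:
n = 8 (n = Mul(2, 4) = 8)
Mul(12, Add(6, n)) = Mul(12, Add(6, 8)) = Mul(12, 14) = 168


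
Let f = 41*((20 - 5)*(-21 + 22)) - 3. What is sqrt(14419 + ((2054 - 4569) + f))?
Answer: 2*sqrt(3129) ≈ 111.87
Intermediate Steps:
f = 612 (f = 41*(15*1) - 3 = 41*15 - 3 = 615 - 3 = 612)
sqrt(14419 + ((2054 - 4569) + f)) = sqrt(14419 + ((2054 - 4569) + 612)) = sqrt(14419 + (-2515 + 612)) = sqrt(14419 - 1903) = sqrt(12516) = 2*sqrt(3129)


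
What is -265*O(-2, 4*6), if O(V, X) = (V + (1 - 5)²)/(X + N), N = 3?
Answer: -3710/27 ≈ -137.41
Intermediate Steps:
O(V, X) = (16 + V)/(3 + X) (O(V, X) = (V + (1 - 5)²)/(X + 3) = (V + (-4)²)/(3 + X) = (V + 16)/(3 + X) = (16 + V)/(3 + X))
-265*O(-2, 4*6) = -265*(16 - 2)/(3 + 4*6) = -265*14/(3 + 24) = -265*14/27 = -3710/27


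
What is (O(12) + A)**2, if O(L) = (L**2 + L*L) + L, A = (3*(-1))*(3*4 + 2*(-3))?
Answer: 79524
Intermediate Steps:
A = -18 (A = -3*(12 - 6) = -3*6 = -18)
O(L) = L + 2*L**2 (O(L) = (L**2 + L**2) + L = 2*L**2 + L = L + 2*L**2)
(O(12) + A)**2 = (12*(1 + 2*12) - 18)**2 = (12*(1 + 24) - 18)**2 = (12*25 - 18)**2 = (300 - 18)**2 = 282**2 = 79524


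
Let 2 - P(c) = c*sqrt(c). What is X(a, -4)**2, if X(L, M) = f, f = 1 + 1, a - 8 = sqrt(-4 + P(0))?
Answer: 4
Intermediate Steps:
P(c) = 2 - c**(3/2) (P(c) = 2 - c*sqrt(c) = 2 - c**(3/2))
a = 8 + I*sqrt(2) (a = 8 + sqrt(-4 + (2 - 0**(3/2))) = 8 + sqrt(-4 + (2 - 1*0)) = 8 + sqrt(-4 + (2 + 0)) = 8 + sqrt(-4 + 2) = 8 + sqrt(-2) = 8 + I*sqrt(2) ≈ 8.0 + 1.4142*I)
f = 2
X(L, M) = 2
X(a, -4)**2 = 2**2 = 4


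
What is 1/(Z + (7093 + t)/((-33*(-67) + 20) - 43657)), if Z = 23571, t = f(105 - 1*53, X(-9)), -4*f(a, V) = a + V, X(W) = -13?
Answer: 165704/3905780651 ≈ 4.2425e-5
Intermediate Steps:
f(a, V) = -V/4 - a/4 (f(a, V) = -(a + V)/4 = -(V + a)/4 = -V/4 - a/4)
t = -39/4 (t = -¼*(-13) - (105 - 1*53)/4 = 13/4 - (105 - 53)/4 = 13/4 - ¼*52 = 13/4 - 13 = -39/4 ≈ -9.7500)
1/(Z + (7093 + t)/((-33*(-67) + 20) - 43657)) = 1/(23571 + (7093 - 39/4)/((-33*(-67) + 20) - 43657)) = 1/(23571 + 28333/(4*((2211 + 20) - 43657))) = 1/(23571 + 28333/(4*(2231 - 43657))) = 1/(23571 + (28333/4)/(-41426)) = 1/(23571 + (28333/4)*(-1/41426)) = 1/(23571 - 28333/165704) = 1/(3905780651/165704) = 165704/3905780651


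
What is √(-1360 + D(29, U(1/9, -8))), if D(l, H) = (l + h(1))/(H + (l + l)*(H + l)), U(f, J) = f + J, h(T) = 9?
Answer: 41*I*√96986242/10949 ≈ 36.878*I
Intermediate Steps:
U(f, J) = J + f
D(l, H) = (9 + l)/(H + 2*l*(H + l)) (D(l, H) = (l + 9)/(H + (l + l)*(H + l)) = (9 + l)/(H + (2*l)*(H + l)) = (9 + l)/(H + 2*l*(H + l)))
√(-1360 + D(29, U(1/9, -8))) = √(-1360 + (9 + 29)/((-8 + 1/9) + 2*29² + 2*(-8 + 1/9)*29)) = √(-1360 + 38/((-8 + ⅑) + 2*841 + 2*(-8 + ⅑)*29)) = √(-1360 + 38/(-71/9 + 1682 + 2*(-71/9)*29)) = √(-1360 + 38/(-71/9 + 1682 - 4118/9)) = √(-1360 + 38/(10949/9)) = √(-1360 + (9/10949)*38) = √(-1360 + 342/10949) = √(-14890298/10949) = 41*I*√96986242/10949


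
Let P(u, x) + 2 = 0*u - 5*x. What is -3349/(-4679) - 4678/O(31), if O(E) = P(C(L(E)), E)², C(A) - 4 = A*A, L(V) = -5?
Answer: 60661139/115332671 ≈ 0.52597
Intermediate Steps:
C(A) = 4 + A² (C(A) = 4 + A*A = 4 + A²)
P(u, x) = -2 - 5*x (P(u, x) = -2 + (0*u - 5*x) = -2 + (0 - 5*x) = -2 - 5*x)
O(E) = (-2 - 5*E)²
-3349/(-4679) - 4678/O(31) = -3349/(-4679) - 4678/(2 + 5*31)² = -3349*(-1/4679) - 4678/(2 + 155)² = 3349/4679 - 4678/(157²) = 3349/4679 - 4678/24649 = 60661139/115332671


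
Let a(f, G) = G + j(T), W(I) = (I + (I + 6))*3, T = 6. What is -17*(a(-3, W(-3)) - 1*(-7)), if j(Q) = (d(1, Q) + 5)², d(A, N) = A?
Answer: -731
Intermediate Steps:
W(I) = 18 + 6*I (W(I) = (I + (6 + I))*3 = (6 + 2*I)*3 = 18 + 6*I)
j(Q) = 36 (j(Q) = (1 + 5)² = 6² = 36)
a(f, G) = 36 + G (a(f, G) = G + 36 = 36 + G)
-17*(a(-3, W(-3)) - 1*(-7)) = -17*((36 + (18 + 6*(-3))) - 1*(-7)) = -17*((36 + (18 - 18)) + 7) = -17*((36 + 0) + 7) = -17*(36 + 7) = -17*43 = -731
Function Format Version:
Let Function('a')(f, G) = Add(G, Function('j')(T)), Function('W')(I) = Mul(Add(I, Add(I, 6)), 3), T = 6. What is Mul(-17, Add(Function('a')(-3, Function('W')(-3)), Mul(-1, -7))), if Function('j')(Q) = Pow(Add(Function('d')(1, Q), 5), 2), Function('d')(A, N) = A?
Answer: -731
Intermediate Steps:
Function('W')(I) = Add(18, Mul(6, I)) (Function('W')(I) = Mul(Add(I, Add(6, I)), 3) = Mul(Add(6, Mul(2, I)), 3) = Add(18, Mul(6, I)))
Function('j')(Q) = 36 (Function('j')(Q) = Pow(Add(1, 5), 2) = Pow(6, 2) = 36)
Function('a')(f, G) = Add(36, G) (Function('a')(f, G) = Add(G, 36) = Add(36, G))
Mul(-17, Add(Function('a')(-3, Function('W')(-3)), Mul(-1, -7))) = Mul(-17, Add(Add(36, Add(18, Mul(6, -3))), Mul(-1, -7))) = Mul(-17, Add(Add(36, Add(18, -18)), 7)) = Mul(-17, Add(Add(36, 0), 7)) = Mul(-17, Add(36, 7)) = Mul(-17, 43) = -731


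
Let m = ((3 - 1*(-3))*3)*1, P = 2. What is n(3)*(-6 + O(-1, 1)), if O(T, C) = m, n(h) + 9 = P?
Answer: -84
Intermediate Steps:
n(h) = -7 (n(h) = -9 + 2 = -7)
m = 18 (m = ((3 + 3)*3)*1 = (6*3)*1 = 18*1 = 18)
O(T, C) = 18
n(3)*(-6 + O(-1, 1)) = -7*(-6 + 18) = -7*12 = -84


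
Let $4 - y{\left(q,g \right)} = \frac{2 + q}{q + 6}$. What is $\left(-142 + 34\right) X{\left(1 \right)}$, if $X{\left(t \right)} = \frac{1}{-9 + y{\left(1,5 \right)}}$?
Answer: $\frac{378}{19} \approx 19.895$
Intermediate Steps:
$y{\left(q,g \right)} = 4 - \frac{2 + q}{6 + q}$ ($y{\left(q,g \right)} = 4 - \frac{2 + q}{q + 6} = 4 - \frac{2 + q}{6 + q}$)
$X{\left(t \right)} = - \frac{7}{38}$ ($X{\left(t \right)} = \frac{1}{-9 + \frac{22 + 3 \cdot 1}{6 + 1}} = \frac{1}{-9 + \frac{22 + 3}{7}} = \frac{1}{-9 + \frac{1}{7} \cdot 25} = \frac{1}{-9 + \frac{25}{7}} = \frac{1}{- \frac{38}{7}} = - \frac{7}{38}$)
$\left(-142 + 34\right) X{\left(1 \right)} = \left(-142 + 34\right) \left(- \frac{7}{38}\right) = \left(-108\right) \left(- \frac{7}{38}\right) = \frac{378}{19}$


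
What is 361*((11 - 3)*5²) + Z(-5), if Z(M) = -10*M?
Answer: 72250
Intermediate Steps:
361*((11 - 3)*5²) + Z(-5) = 361*((11 - 3)*5²) - 10*(-5) = 361*(8*25) + 50 = 361*200 + 50 = 72200 + 50 = 72250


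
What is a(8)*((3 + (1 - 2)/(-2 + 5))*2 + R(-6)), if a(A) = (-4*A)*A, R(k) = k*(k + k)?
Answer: -59392/3 ≈ -19797.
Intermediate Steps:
R(k) = 2*k² (R(k) = k*(2*k) = 2*k²)
a(A) = -4*A²
a(8)*((3 + (1 - 2)/(-2 + 5))*2 + R(-6)) = (-4*8²)*((3 + (1 - 2)/(-2 + 5))*2 + 2*(-6)²) = (-4*64)*((3 - 1/3)*2 + 2*36) = -256*((3 - 1*⅓)*2 + 72) = -256*((3 - ⅓)*2 + 72) = -256*((8/3)*2 + 72) = -256*(16/3 + 72) = -256*232/3 = -59392/3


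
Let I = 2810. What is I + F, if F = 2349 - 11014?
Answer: -5855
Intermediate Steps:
F = -8665
I + F = 2810 - 8665 = -5855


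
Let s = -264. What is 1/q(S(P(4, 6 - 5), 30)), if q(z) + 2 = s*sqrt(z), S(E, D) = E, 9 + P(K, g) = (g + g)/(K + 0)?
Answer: I/(2*(-I + 66*sqrt(34))) ≈ -3.376e-6 + 0.0012992*I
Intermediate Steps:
P(K, g) = -9 + 2*g/K (P(K, g) = -9 + (g + g)/(K + 0) = -9 + (2*g)/K = -9 + 2*g/K)
q(z) = -2 - 264*sqrt(z)
1/q(S(P(4, 6 - 5), 30)) = 1/(-2 - 264*sqrt(-9 + 2*(6 - 5)/4)) = 1/(-2 - 264*sqrt(-9 + 2*1*(1/4))) = 1/(-2 - 264*sqrt(-9 + 1/2)) = 1/(-2 - 132*I*sqrt(34))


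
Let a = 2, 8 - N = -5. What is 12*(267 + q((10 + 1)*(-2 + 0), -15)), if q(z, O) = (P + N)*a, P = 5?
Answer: 3636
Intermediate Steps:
N = 13 (N = 8 - 1*(-5) = 8 + 5 = 13)
q(z, O) = 36 (q(z, O) = (5 + 13)*2 = 18*2 = 36)
12*(267 + q((10 + 1)*(-2 + 0), -15)) = 12*(267 + 36) = 12*303 = 3636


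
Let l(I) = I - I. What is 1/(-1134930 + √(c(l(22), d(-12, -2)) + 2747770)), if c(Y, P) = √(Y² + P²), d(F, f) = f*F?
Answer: -567465/644031678553 - √2747794/1288063357106 ≈ -8.8240e-7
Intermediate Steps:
d(F, f) = F*f
l(I) = 0
c(Y, P) = √(P² + Y²)
1/(-1134930 + √(c(l(22), d(-12, -2)) + 2747770)) = 1/(-1134930 + √(√((-12*(-2))² + 0²) + 2747770)) = 1/(-1134930 + √(√(24² + 0) + 2747770)) = 1/(-1134930 + √(√(576 + 0) + 2747770)) = 1/(-1134930 + √(√576 + 2747770)) = 1/(-1134930 + √(24 + 2747770)) = 1/(-1134930 + √2747794)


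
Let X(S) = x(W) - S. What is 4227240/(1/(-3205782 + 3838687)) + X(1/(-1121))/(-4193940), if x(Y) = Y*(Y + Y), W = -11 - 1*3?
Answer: 12578337911679658588567/4701406740 ≈ 2.6754e+12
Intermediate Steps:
W = -14 (W = -11 - 3 = -14)
x(Y) = 2*Y² (x(Y) = Y*(2*Y) = 2*Y²)
X(S) = 392 - S (X(S) = 2*(-14)² - S = 2*196 - S = 392 - S)
4227240/(1/(-3205782 + 3838687)) + X(1/(-1121))/(-4193940) = 4227240/(1/(-3205782 + 3838687)) + (392 - 1/(-1121))/(-4193940) = 4227240/(1/632905) + (392 - 1*(-1/1121))*(-1/4193940) = 4227240/(1/632905) + (392 + 1/1121)*(-1/4193940) = 4227240*632905 + (439433/1121)*(-1/4193940) = 2675441332200 - 439433/4701406740 = 12578337911679658588567/4701406740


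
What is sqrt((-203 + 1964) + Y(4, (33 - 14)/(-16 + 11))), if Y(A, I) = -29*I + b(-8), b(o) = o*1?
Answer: 2*sqrt(11645)/5 ≈ 43.165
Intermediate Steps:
b(o) = o
Y(A, I) = -8 - 29*I (Y(A, I) = -29*I - 8 = -8 - 29*I)
sqrt((-203 + 1964) + Y(4, (33 - 14)/(-16 + 11))) = sqrt((-203 + 1964) + (-8 - 29*(33 - 14)/(-16 + 11))) = sqrt(1761 + (-8 - 551/(-5))) = sqrt(1761 + (-8 - 551*(-1)/5)) = sqrt(1761 + (-8 - 29*(-19/5))) = sqrt(1761 + (-8 + 551/5)) = sqrt(1761 + 511/5) = sqrt(9316/5) = 2*sqrt(11645)/5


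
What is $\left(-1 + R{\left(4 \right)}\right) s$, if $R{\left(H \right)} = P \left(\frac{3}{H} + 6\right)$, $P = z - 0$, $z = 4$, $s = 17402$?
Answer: $452452$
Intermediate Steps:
$P = 4$ ($P = 4 - 0 = 4 + 0 = 4$)
$R{\left(H \right)} = 24 + \frac{12}{H}$ ($R{\left(H \right)} = 4 \left(\frac{3}{H} + 6\right) = 4 \left(6 + \frac{3}{H}\right) = 24 + \frac{12}{H}$)
$\left(-1 + R{\left(4 \right)}\right) s = \left(-1 + \left(24 + \frac{12}{4}\right)\right) 17402 = \left(-1 + \left(24 + 12 \cdot \frac{1}{4}\right)\right) 17402 = \left(-1 + \left(24 + 3\right)\right) 17402 = \left(-1 + 27\right) 17402 = 26 \cdot 17402 = 452452$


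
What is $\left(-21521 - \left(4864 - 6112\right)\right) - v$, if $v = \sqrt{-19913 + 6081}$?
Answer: $-20273 - 2 i \sqrt{3458} \approx -20273.0 - 117.61 i$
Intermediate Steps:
$v = 2 i \sqrt{3458}$ ($v = \sqrt{-13832} = 2 i \sqrt{3458} \approx 117.61 i$)
$\left(-21521 - \left(4864 - 6112\right)\right) - v = \left(-21521 - \left(4864 - 6112\right)\right) - 2 i \sqrt{3458} = \left(-21521 - -1248\right) - 2 i \sqrt{3458} = \left(-21521 + 1248\right) - 2 i \sqrt{3458} = -20273 - 2 i \sqrt{3458}$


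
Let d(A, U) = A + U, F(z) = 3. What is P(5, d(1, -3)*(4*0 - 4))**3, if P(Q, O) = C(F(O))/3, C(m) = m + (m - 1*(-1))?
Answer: 343/27 ≈ 12.704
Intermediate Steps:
C(m) = 1 + 2*m (C(m) = m + (m + 1) = m + (1 + m) = 1 + 2*m)
P(Q, O) = 7/3 (P(Q, O) = (1 + 2*3)/3 = (1 + 6)*(1/3) = 7*(1/3) = 7/3)
P(5, d(1, -3)*(4*0 - 4))**3 = (7/3)**3 = 343/27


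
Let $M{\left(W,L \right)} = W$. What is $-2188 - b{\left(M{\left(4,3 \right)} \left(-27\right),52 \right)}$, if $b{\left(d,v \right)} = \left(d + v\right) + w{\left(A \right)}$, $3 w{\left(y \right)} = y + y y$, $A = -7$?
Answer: $-2146$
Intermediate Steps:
$w{\left(y \right)} = \frac{y}{3} + \frac{y^{2}}{3}$ ($w{\left(y \right)} = \frac{y + y y}{3} = \frac{y + y^{2}}{3} = \frac{y}{3} + \frac{y^{2}}{3}$)
$b{\left(d,v \right)} = 14 + d + v$ ($b{\left(d,v \right)} = \left(d + v\right) + \frac{1}{3} \left(-7\right) \left(1 - 7\right) = \left(d + v\right) + \frac{1}{3} \left(-7\right) \left(-6\right) = \left(d + v\right) + 14 = 14 + d + v$)
$-2188 - b{\left(M{\left(4,3 \right)} \left(-27\right),52 \right)} = -2188 - \left(14 + 4 \left(-27\right) + 52\right) = -2188 - \left(14 - 108 + 52\right) = -2188 - -42 = -2188 + 42 = -2146$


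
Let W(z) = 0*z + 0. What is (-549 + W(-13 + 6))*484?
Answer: -265716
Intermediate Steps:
W(z) = 0 (W(z) = 0 + 0 = 0)
(-549 + W(-13 + 6))*484 = (-549 + 0)*484 = -549*484 = -265716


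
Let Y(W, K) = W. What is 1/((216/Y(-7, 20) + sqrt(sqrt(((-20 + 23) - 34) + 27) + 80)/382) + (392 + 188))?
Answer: 2674/(1468408 + 7*sqrt(2)*sqrt(40 + I)) ≈ 0.0018209 - 9.704e-10*I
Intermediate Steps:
1/((216/Y(-7, 20) + sqrt(sqrt(((-20 + 23) - 34) + 27) + 80)/382) + (392 + 188)) = 1/((216/(-7) + sqrt(sqrt(((-20 + 23) - 34) + 27) + 80)/382) + (392 + 188)) = 1/((216*(-1/7) + sqrt(sqrt((3 - 34) + 27) + 80)*(1/382)) + 580) = 1/((-216/7 + sqrt(sqrt(-31 + 27) + 80)*(1/382)) + 580) = 1/((-216/7 + sqrt(sqrt(-4) + 80)*(1/382)) + 580) = 1/((-216/7 + sqrt(2*I + 80)*(1/382)) + 580) = 1/((-216/7 + sqrt(80 + 2*I)*(1/382)) + 580) = 1/((-216/7 + sqrt(80 + 2*I)/382) + 580) = 1/(3844/7 + sqrt(80 + 2*I)/382)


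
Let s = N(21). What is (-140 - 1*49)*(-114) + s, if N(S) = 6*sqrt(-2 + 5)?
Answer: 21546 + 6*sqrt(3) ≈ 21556.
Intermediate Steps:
N(S) = 6*sqrt(3)
s = 6*sqrt(3) ≈ 10.392
(-140 - 1*49)*(-114) + s = (-140 - 1*49)*(-114) + 6*sqrt(3) = (-140 - 49)*(-114) + 6*sqrt(3) = -189*(-114) + 6*sqrt(3) = 21546 + 6*sqrt(3)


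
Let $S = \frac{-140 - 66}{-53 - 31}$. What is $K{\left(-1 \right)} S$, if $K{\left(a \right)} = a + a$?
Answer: $- \frac{103}{21} \approx -4.9048$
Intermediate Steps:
$K{\left(a \right)} = 2 a$
$S = \frac{103}{42}$ ($S = - \frac{206}{-53 + \left(-75 + 44\right)} = - \frac{206}{-53 - 31} = - \frac{206}{-84} = \left(-206\right) \left(- \frac{1}{84}\right) = \frac{103}{42} \approx 2.4524$)
$K{\left(-1 \right)} S = 2 \left(-1\right) \frac{103}{42} = \left(-2\right) \frac{103}{42} = - \frac{103}{21}$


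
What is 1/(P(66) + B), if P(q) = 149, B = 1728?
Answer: 1/1877 ≈ 0.00053276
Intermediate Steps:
1/(P(66) + B) = 1/(149 + 1728) = 1/1877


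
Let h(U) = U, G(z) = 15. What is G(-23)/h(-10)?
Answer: -3/2 ≈ -1.5000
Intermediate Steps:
G(-23)/h(-10) = 15/(-10) = 15*(-1/10) = -3/2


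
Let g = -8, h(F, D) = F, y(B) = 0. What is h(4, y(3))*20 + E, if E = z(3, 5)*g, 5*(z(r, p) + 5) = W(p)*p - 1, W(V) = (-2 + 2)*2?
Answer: 608/5 ≈ 121.60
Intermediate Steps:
W(V) = 0 (W(V) = 0*2 = 0)
z(r, p) = -26/5 (z(r, p) = -5 + (0*p - 1)/5 = -5 + (0 - 1)/5 = -5 + (⅕)*(-1) = -5 - ⅕ = -26/5)
E = 208/5 (E = -26/5*(-8) = 208/5 ≈ 41.600)
h(4, y(3))*20 + E = 4*20 + 208/5 = 80 + 208/5 = 608/5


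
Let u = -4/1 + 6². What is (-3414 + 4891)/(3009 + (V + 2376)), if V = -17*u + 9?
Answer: 1477/4850 ≈ 0.30454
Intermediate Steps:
u = 32 (u = -4*1 + 36 = -4 + 36 = 32)
V = -535 (V = -17*32 + 9 = -544 + 9 = -535)
(-3414 + 4891)/(3009 + (V + 2376)) = (-3414 + 4891)/(3009 + (-535 + 2376)) = 1477/(3009 + 1841) = 1477/4850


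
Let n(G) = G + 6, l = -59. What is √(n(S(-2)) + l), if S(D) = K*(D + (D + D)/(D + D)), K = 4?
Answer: I*√57 ≈ 7.5498*I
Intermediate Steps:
S(D) = 4 + 4*D (S(D) = 4*(D + (D + D)/(D + D)) = 4*(D + (2*D)/((2*D))) = 4*(D + (2*D)*(1/(2*D))) = 4*(D + 1) = 4*(1 + D) = 4 + 4*D)
n(G) = 6 + G
√(n(S(-2)) + l) = √((6 + (4 + 4*(-2))) - 59) = √((6 + (4 - 8)) - 59) = √((6 - 4) - 59) = √(2 - 59) = √(-57) = I*√57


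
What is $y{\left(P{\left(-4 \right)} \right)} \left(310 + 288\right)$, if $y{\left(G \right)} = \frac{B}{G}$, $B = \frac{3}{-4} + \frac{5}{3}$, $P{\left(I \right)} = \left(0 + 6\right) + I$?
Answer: $\frac{3289}{12} \approx 274.08$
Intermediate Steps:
$P{\left(I \right)} = 6 + I$
$B = \frac{11}{12}$ ($B = 3 \left(- \frac{1}{4}\right) + 5 \cdot \frac{1}{3} = - \frac{3}{4} + \frac{5}{3} = \frac{11}{12} \approx 0.91667$)
$y{\left(G \right)} = \frac{11}{12 G}$
$y{\left(P{\left(-4 \right)} \right)} \left(310 + 288\right) = \frac{11}{12 \left(6 - 4\right)} \left(310 + 288\right) = \frac{11}{12 \cdot 2} \cdot 598 = \frac{11}{12} \cdot \frac{1}{2} \cdot 598 = \frac{11}{24} \cdot 598 = \frac{3289}{12}$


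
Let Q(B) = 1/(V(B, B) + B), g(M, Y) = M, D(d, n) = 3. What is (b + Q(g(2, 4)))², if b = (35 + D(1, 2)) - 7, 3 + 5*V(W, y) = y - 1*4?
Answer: 1024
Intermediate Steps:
V(W, y) = -7/5 + y/5 (V(W, y) = -⅗ + (y - 1*4)/5 = -⅗ + (y - 4)/5 = -⅗ + (-4 + y)/5 = -⅗ + (-⅘ + y/5) = -7/5 + y/5)
Q(B) = 1/(-7/5 + 6*B/5) (Q(B) = 1/((-7/5 + B/5) + B) = 1/(-7/5 + 6*B/5))
b = 31 (b = (35 + 3) - 7 = 38 - 7 = 31)
(b + Q(g(2, 4)))² = (31 + 5/(-7 + 6*2))² = (31 + 5/(-7 + 12))² = (31 + 5/5)² = (31 + 5*(⅕))² = (31 + 1)² = 32² = 1024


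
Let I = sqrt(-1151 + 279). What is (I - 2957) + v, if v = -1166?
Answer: -4123 + 2*I*sqrt(218) ≈ -4123.0 + 29.53*I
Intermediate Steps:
I = 2*I*sqrt(218) (I = sqrt(-872) = 2*I*sqrt(218) ≈ 29.53*I)
(I - 2957) + v = (2*I*sqrt(218) - 2957) - 1166 = (-2957 + 2*I*sqrt(218)) - 1166 = -4123 + 2*I*sqrt(218)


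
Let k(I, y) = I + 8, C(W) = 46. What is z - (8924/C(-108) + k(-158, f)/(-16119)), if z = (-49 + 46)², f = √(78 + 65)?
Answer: -994055/5373 ≈ -185.01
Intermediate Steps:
f = √143 ≈ 11.958
k(I, y) = 8 + I
z = 9 (z = (-3)² = 9)
z - (8924/C(-108) + k(-158, f)/(-16119)) = 9 - (8924/46 + (8 - 158)/(-16119)) = 9 - (8924*(1/46) - 150*(-1/16119)) = 9 - (194 + 50/5373) = 9 - 1*1042412/5373 = 9 - 1042412/5373 = -994055/5373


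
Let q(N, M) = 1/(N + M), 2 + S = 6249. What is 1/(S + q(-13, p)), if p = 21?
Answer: 8/49977 ≈ 0.00016007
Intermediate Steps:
S = 6247 (S = -2 + 6249 = 6247)
q(N, M) = 1/(M + N)
1/(S + q(-13, p)) = 1/(6247 + 1/(21 - 13)) = 1/(6247 + 1/8) = 1/(6247 + ⅛) = 1/(49977/8) = 8/49977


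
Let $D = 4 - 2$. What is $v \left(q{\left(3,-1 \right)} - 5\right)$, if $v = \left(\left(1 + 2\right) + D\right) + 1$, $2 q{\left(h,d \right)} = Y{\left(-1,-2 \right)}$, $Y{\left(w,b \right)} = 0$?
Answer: $-30$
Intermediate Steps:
$D = 2$
$q{\left(h,d \right)} = 0$ ($q{\left(h,d \right)} = \frac{1}{2} \cdot 0 = 0$)
$v = 6$ ($v = \left(\left(1 + 2\right) + 2\right) + 1 = \left(3 + 2\right) + 1 = 5 + 1 = 6$)
$v \left(q{\left(3,-1 \right)} - 5\right) = 6 \left(0 - 5\right) = 6 \left(-5\right) = -30$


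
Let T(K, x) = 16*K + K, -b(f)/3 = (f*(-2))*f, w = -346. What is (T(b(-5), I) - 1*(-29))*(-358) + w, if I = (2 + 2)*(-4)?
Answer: -923628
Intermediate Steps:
b(f) = 6*f² (b(f) = -3*f*(-2)*f = -3*(-2*f)*f = -(-6)*f² = 6*f²)
I = -16 (I = 4*(-4) = -16)
T(K, x) = 17*K
(T(b(-5), I) - 1*(-29))*(-358) + w = (17*(6*(-5)²) - 1*(-29))*(-358) - 346 = (17*(6*25) + 29)*(-358) - 346 = (17*150 + 29)*(-358) - 346 = (2550 + 29)*(-358) - 346 = 2579*(-358) - 346 = -923282 - 346 = -923628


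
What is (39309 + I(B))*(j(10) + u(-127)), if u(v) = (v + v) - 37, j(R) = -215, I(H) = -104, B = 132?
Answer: -19837730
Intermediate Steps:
u(v) = -37 + 2*v (u(v) = 2*v - 37 = -37 + 2*v)
(39309 + I(B))*(j(10) + u(-127)) = (39309 - 104)*(-215 + (-37 + 2*(-127))) = 39205*(-215 + (-37 - 254)) = 39205*(-215 - 291) = 39205*(-506) = -19837730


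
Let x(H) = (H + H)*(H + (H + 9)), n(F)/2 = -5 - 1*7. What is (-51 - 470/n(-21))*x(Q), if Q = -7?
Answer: -13195/6 ≈ -2199.2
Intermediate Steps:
n(F) = -24 (n(F) = 2*(-5 - 1*7) = 2*(-5 - 7) = 2*(-12) = -24)
x(H) = 2*H*(9 + 2*H) (x(H) = (2*H)*(H + (9 + H)) = (2*H)*(9 + 2*H) = 2*H*(9 + 2*H))
(-51 - 470/n(-21))*x(Q) = (-51 - 470/(-24))*(2*(-7)*(9 + 2*(-7))) = (-51 - 470*(-1/24))*(2*(-7)*(9 - 14)) = (-51 + 235/12)*(2*(-7)*(-5)) = -377/12*70 = -13195/6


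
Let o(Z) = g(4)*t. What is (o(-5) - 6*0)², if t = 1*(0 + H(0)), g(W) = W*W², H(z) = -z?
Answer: 0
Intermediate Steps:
g(W) = W³
t = 0 (t = 1*(0 - 1*0) = 1*(0 + 0) = 1*0 = 0)
o(Z) = 0 (o(Z) = 4³*0 = 64*0 = 0)
(o(-5) - 6*0)² = (0 - 6*0)² = (0 + 0)² = 0² = 0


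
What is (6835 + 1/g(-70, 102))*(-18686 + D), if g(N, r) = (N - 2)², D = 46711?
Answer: 992999764025/5184 ≈ 1.9155e+8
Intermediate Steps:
g(N, r) = (-2 + N)²
(6835 + 1/g(-70, 102))*(-18686 + D) = (6835 + 1/((-2 - 70)²))*(-18686 + 46711) = (6835 + 1/((-72)²))*28025 = (6835 + 1/5184)*28025 = (35432641/5184)*28025 = 992999764025/5184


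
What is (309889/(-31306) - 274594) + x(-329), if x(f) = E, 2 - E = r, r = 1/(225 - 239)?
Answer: -30088396817/109571 ≈ -2.7460e+5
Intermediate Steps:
r = -1/14 (r = 1/(-14) = -1/14 ≈ -0.071429)
E = 29/14 (E = 2 - 1*(-1/14) = 2 + 1/14 = 29/14 ≈ 2.0714)
x(f) = 29/14
(309889/(-31306) - 274594) + x(-329) = (309889/(-31306) - 274594) + 29/14 = (309889*(-1/31306) - 274594) + 29/14 = (-309889/31306 - 274594) + 29/14 = -8596749653/31306 + 29/14 = -30088396817/109571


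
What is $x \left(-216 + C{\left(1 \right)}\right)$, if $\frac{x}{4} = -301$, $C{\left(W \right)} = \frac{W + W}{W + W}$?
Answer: $258860$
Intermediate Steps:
$C{\left(W \right)} = 1$ ($C{\left(W \right)} = \frac{2 W}{2 W} = 2 W \frac{1}{2 W} = 1$)
$x = -1204$ ($x = 4 \left(-301\right) = -1204$)
$x \left(-216 + C{\left(1 \right)}\right) = - 1204 \left(-216 + 1\right) = \left(-1204\right) \left(-215\right) = 258860$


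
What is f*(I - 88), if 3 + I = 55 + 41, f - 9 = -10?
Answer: -5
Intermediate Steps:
f = -1 (f = 9 - 10 = -1)
I = 93 (I = -3 + (55 + 41) = -3 + 96 = 93)
f*(I - 88) = -(93 - 88) = -1*5 = -5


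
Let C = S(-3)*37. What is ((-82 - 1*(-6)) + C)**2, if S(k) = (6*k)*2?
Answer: 1982464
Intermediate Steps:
S(k) = 12*k
C = -1332 (C = (12*(-3))*37 = -36*37 = -1332)
((-82 - 1*(-6)) + C)**2 = ((-82 - 1*(-6)) - 1332)**2 = ((-82 + 6) - 1332)**2 = (-76 - 1332)**2 = (-1408)**2 = 1982464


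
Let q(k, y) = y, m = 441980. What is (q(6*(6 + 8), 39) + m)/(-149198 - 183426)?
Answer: -442019/332624 ≈ -1.3289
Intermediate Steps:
(q(6*(6 + 8), 39) + m)/(-149198 - 183426) = (39 + 441980)/(-149198 - 183426) = 442019/(-332624) = 442019*(-1/332624) = -442019/332624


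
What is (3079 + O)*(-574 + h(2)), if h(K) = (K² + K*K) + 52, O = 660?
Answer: -1921846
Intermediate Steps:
h(K) = 52 + 2*K² (h(K) = (K² + K²) + 52 = 2*K² + 52 = 52 + 2*K²)
(3079 + O)*(-574 + h(2)) = (3079 + 660)*(-574 + (52 + 2*2²)) = 3739*(-574 + (52 + 2*4)) = 3739*(-574 + (52 + 8)) = 3739*(-574 + 60) = 3739*(-514) = -1921846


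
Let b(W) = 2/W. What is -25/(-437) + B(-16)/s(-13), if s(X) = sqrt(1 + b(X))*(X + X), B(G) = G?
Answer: 25/437 + 8*sqrt(143)/143 ≈ 0.72620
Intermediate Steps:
s(X) = 2*X*sqrt(1 + 2/X) (s(X) = sqrt(1 + 2/X)*(X + X) = sqrt(1 + 2/X)*(2*X) = 2*X*sqrt(1 + 2/X))
-25/(-437) + B(-16)/s(-13) = -25/(-437) - 16*(-sqrt(11)/(286*sqrt(-1/(-13)))) = -25*(-1/437) - 16*(-sqrt(143)/286) = 25/437 - 16*(-sqrt(143)/286) = 25/437 - (-8)*sqrt(143)/143 = 25/437 + 8*sqrt(143)/143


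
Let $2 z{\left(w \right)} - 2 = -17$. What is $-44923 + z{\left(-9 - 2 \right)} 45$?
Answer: $- \frac{90521}{2} \approx -45261.0$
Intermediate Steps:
$z{\left(w \right)} = - \frac{15}{2}$ ($z{\left(w \right)} = 1 + \frac{1}{2} \left(-17\right) = 1 - \frac{17}{2} = - \frac{15}{2}$)
$-44923 + z{\left(-9 - 2 \right)} 45 = -44923 - \frac{675}{2} = - \frac{90521}{2}$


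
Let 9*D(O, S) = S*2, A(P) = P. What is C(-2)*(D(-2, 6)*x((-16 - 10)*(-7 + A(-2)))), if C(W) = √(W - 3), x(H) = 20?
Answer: 80*I*√5/3 ≈ 59.628*I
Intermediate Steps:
D(O, S) = 2*S/9 (D(O, S) = (S*2)/9 = (2*S)/9 = 2*S/9)
C(W) = √(-3 + W)
C(-2)*(D(-2, 6)*x((-16 - 10)*(-7 + A(-2)))) = √(-3 - 2)*(((2/9)*6)*20) = √(-5)*((4/3)*20) = (I*√5)*(80/3) = 80*I*√5/3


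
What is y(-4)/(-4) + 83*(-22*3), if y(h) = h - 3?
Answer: -21905/4 ≈ -5476.3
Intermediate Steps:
y(h) = -3 + h
y(-4)/(-4) + 83*(-22*3) = (-3 - 4)/(-4) + 83*(-22*3) = -¼*(-7) + 83*(-66) = 7/4 - 5478 = -21905/4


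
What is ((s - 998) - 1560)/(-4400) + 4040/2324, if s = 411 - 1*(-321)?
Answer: 250223/116200 ≈ 2.1534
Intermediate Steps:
s = 732 (s = 411 + 321 = 732)
((s - 998) - 1560)/(-4400) + 4040/2324 = ((732 - 998) - 1560)/(-4400) + 4040/2324 = (-266 - 1560)*(-1/4400) + 4040*(1/2324) = -1826*(-1/4400) + 1010/581 = 83/200 + 1010/581 = 250223/116200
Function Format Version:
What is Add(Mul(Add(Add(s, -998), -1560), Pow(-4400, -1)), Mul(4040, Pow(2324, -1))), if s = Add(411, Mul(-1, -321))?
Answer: Rational(250223, 116200) ≈ 2.1534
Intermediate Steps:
s = 732 (s = Add(411, 321) = 732)
Add(Mul(Add(Add(s, -998), -1560), Pow(-4400, -1)), Mul(4040, Pow(2324, -1))) = Add(Mul(Add(Add(732, -998), -1560), Pow(-4400, -1)), Mul(4040, Pow(2324, -1))) = Add(Mul(Add(-266, -1560), Rational(-1, 4400)), Mul(4040, Rational(1, 2324))) = Add(Mul(-1826, Rational(-1, 4400)), Rational(1010, 581)) = Add(Rational(83, 200), Rational(1010, 581)) = Rational(250223, 116200)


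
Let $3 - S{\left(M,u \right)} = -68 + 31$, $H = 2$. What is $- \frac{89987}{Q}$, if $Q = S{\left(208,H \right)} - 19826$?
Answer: $\frac{89987}{19786} \approx 4.548$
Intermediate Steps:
$S{\left(M,u \right)} = 40$ ($S{\left(M,u \right)} = 3 - \left(-68 + 31\right) = 3 - -37 = 3 + 37 = 40$)
$Q = -19786$ ($Q = 40 - 19826 = -19786$)
$- \frac{89987}{Q} = - \frac{89987}{-19786} = \left(-89987\right) \left(- \frac{1}{19786}\right) = \frac{89987}{19786}$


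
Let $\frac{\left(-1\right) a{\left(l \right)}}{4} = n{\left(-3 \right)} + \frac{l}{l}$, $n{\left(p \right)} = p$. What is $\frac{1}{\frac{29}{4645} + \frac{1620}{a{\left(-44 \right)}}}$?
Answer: $\frac{9290}{1881283} \approx 0.0049381$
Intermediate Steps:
$a{\left(l \right)} = 8$ ($a{\left(l \right)} = - 4 \left(-3 + \frac{l}{l}\right) = - 4 \left(-3 + 1\right) = \left(-4\right) \left(-2\right) = 8$)
$\frac{1}{\frac{29}{4645} + \frac{1620}{a{\left(-44 \right)}}} = \frac{1}{\frac{29}{4645} + \frac{1620}{8}} = \frac{1}{29 \cdot \frac{1}{4645} + 1620 \cdot \frac{1}{8}} = \frac{1}{\frac{29}{4645} + \frac{405}{2}} = \frac{1}{\frac{1881283}{9290}} = \frac{9290}{1881283}$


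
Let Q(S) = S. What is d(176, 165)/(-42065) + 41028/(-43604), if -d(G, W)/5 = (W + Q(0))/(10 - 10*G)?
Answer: -30202609083/32098539550 ≈ -0.94093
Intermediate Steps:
d(G, W) = -5*W/(10 - 10*G) (d(G, W) = -5*(W + 0)/(10 - 10*G) = -5*W/(10 - 10*G))
d(176, 165)/(-42065) + 41028/(-43604) = ((½)*165/(-1 + 176))/(-42065) + 41028/(-43604) = ((½)*165/175)*(-1/42065) + 41028*(-1/43604) = ((½)*165*(1/175))*(-1/42065) - 10257/10901 = (33/70)*(-1/42065) - 10257/10901 = -33/2944550 - 10257/10901 = -30202609083/32098539550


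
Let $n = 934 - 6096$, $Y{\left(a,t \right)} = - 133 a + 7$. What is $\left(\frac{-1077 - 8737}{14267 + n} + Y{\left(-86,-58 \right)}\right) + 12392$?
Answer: $\frac{217026071}{9105} \approx 23836.0$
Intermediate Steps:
$Y{\left(a,t \right)} = 7 - 133 a$
$n = -5162$ ($n = 934 - 6096 = -5162$)
$\left(\frac{-1077 - 8737}{14267 + n} + Y{\left(-86,-58 \right)}\right) + 12392 = \left(\frac{-1077 - 8737}{14267 - 5162} + \left(7 - -11438\right)\right) + 12392 = \left(- \frac{9814}{9105} + \left(7 + 11438\right)\right) + 12392 = \left(\left(-9814\right) \frac{1}{9105} + 11445\right) + 12392 = \left(- \frac{9814}{9105} + 11445\right) + 12392 = \frac{104196911}{9105} + 12392 = \frac{217026071}{9105}$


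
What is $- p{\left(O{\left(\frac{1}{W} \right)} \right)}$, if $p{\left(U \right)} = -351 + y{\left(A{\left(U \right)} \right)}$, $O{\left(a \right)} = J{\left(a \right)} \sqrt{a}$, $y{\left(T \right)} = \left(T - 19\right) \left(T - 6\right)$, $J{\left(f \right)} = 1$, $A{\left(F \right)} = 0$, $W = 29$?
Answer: $237$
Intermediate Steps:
$y{\left(T \right)} = \left(-19 + T\right) \left(-6 + T\right)$
$O{\left(a \right)} = \sqrt{a}$ ($O{\left(a \right)} = 1 \sqrt{a} = \sqrt{a}$)
$p{\left(U \right)} = -237$ ($p{\left(U \right)} = -351 + \left(114 + 0^{2} - 0\right) = -351 + \left(114 + 0 + 0\right) = -351 + 114 = -237$)
$- p{\left(O{\left(\frac{1}{W} \right)} \right)} = \left(-1\right) \left(-237\right) = 237$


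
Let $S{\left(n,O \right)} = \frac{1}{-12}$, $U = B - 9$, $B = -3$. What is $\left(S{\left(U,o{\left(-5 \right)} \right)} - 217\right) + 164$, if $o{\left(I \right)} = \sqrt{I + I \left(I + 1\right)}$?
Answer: $- \frac{637}{12} \approx -53.083$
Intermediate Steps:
$U = -12$ ($U = -3 - 9 = -12$)
$o{\left(I \right)} = \sqrt{I + I \left(1 + I\right)}$
$S{\left(n,O \right)} = - \frac{1}{12}$
$\left(S{\left(U,o{\left(-5 \right)} \right)} - 217\right) + 164 = \left(- \frac{1}{12} - 217\right) + 164 = - \frac{2605}{12} + 164 = - \frac{637}{12}$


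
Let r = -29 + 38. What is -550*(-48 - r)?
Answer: 31350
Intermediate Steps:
r = 9
-550*(-48 - r) = -550*(-48 - 1*9) = -550*(-48 - 9) = -550*(-57) = 31350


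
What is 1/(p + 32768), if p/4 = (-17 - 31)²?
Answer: 1/41984 ≈ 2.3819e-5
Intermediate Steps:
p = 9216 (p = 4*(-17 - 31)² = 4*(-48)² = 4*2304 = 9216)
1/(p + 32768) = 1/(9216 + 32768) = 1/41984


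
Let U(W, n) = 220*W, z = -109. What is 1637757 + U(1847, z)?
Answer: 2044097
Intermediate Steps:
1637757 + U(1847, z) = 1637757 + 220*1847 = 1637757 + 406340 = 2044097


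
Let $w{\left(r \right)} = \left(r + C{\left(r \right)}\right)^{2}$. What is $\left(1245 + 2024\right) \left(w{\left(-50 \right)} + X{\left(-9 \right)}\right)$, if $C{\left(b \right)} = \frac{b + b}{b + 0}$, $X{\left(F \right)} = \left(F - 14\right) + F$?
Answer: $7427168$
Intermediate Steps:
$X{\left(F \right)} = -14 + 2 F$ ($X{\left(F \right)} = \left(-14 + F\right) + F = -14 + 2 F$)
$C{\left(b \right)} = 2$ ($C{\left(b \right)} = \frac{2 b}{b} = 2$)
$w{\left(r \right)} = \left(2 + r\right)^{2}$ ($w{\left(r \right)} = \left(r + 2\right)^{2} = \left(2 + r\right)^{2}$)
$\left(1245 + 2024\right) \left(w{\left(-50 \right)} + X{\left(-9 \right)}\right) = \left(1245 + 2024\right) \left(\left(2 - 50\right)^{2} + \left(-14 + 2 \left(-9\right)\right)\right) = 3269 \left(\left(-48\right)^{2} - 32\right) = 3269 \left(2304 - 32\right) = 3269 \cdot 2272 = 7427168$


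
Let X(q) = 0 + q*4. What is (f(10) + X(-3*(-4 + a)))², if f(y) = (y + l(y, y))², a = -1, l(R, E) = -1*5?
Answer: 7225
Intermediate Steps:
l(R, E) = -5
X(q) = 4*q (X(q) = 0 + 4*q = 4*q)
f(y) = (-5 + y)² (f(y) = (y - 5)² = (-5 + y)²)
(f(10) + X(-3*(-4 + a)))² = ((-5 + 10)² + 4*(-3*(-4 - 1)))² = (5² + 4*(-3*(-5)))² = (25 + 4*15)² = (25 + 60)² = 85² = 7225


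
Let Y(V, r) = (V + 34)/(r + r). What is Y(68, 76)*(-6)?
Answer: -153/38 ≈ -4.0263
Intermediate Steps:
Y(V, r) = (34 + V)/(2*r) (Y(V, r) = (34 + V)/((2*r)) = (34 + V)*(1/(2*r)) = (34 + V)/(2*r))
Y(68, 76)*(-6) = ((1/2)*(34 + 68)/76)*(-6) = ((1/2)*(1/76)*102)*(-6) = (51/76)*(-6) = -153/38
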